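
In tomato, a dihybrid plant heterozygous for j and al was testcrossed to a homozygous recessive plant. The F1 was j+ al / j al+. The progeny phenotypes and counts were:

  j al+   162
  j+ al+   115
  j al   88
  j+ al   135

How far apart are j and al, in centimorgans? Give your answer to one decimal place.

40.6 centimorgans

The recombinant classes are j+ al+ and j al: 115 + 88 = 203.
Recombination frequency = 203/500 = 0.4060 ≈ 40.6%, i.e. 40.6 centimorgans.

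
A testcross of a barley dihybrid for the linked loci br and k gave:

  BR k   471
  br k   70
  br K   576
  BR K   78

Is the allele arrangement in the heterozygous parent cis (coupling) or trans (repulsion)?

The two most frequent classes are BR k (471) and br K (576); these are the parental (non-recombinant) types.
So the F1 carried BR k on one chromosome and br K on the other — the recessive alleles are on opposite chromosomes (trans / repulsion).

trans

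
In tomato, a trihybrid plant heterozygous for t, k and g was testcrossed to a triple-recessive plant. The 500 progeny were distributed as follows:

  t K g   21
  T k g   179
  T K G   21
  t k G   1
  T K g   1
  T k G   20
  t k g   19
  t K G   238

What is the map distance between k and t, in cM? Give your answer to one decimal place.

The two most frequent reciprocal classes, t K G and T k g, are the parental types, so the F1 was t K G / T k g.
The two rarest classes, t k G and T K g, are the double crossovers. Comparing them with the parentals, only the k allele has switched, so k is the middle locus and the order is g – k – t.
Crossovers in the k–t interval produce the single-crossover classes T K G and t k g (21 + 19 = 40) plus the double crossovers (2).
RF(k–t) = (40 + 2) / 500 = 42/500 = 0.0840 → 8.4 cM.

8.4 cM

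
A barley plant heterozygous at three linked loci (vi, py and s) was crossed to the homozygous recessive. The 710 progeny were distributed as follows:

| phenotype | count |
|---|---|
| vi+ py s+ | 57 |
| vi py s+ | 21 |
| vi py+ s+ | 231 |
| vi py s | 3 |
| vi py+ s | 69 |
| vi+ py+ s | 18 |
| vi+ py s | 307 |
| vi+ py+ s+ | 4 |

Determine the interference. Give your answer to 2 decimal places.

The two most frequent reciprocal classes, vi py+ s+ and vi+ py s, are the parental types, so the F1 was vi py+ s+ / vi+ py s.
The two rarest classes, vi+ py+ s+ and vi py s, are the double crossovers. Comparing them with the parentals, only the vi allele has switched, so vi is the middle locus and the order is py – vi – s.
py–vi: (39 + 7)/710 = 0.0648; vi–s: (126 + 7)/710 = 0.1873.
Expected DCO frequency = 0.0648 × 0.1873 ≈ 0.01214; observed = 7/710 ≈ 0.00986.
Coefficient of coincidence = 0.00986/0.01214 ≈ 0.81; interference = 1 − 0.81 = 0.19.

0.19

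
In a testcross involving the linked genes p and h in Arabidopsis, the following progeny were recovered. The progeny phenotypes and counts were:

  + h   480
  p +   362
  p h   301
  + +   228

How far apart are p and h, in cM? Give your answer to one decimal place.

38.6 cM

The two most frequent classes, + h (480) and p + (362), are the parental types, so the F1 was + h / p +.
The recombinant classes are + + and p h: 228 + 301 = 529.
Recombination frequency = 529/1371 = 0.3858 ≈ 38.6%, i.e. 38.6 cM.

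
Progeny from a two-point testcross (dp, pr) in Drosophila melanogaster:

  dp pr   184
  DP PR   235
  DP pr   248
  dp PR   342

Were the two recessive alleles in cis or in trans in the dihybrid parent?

trans

The two most frequent classes are DP pr (248) and dp PR (342); these are the parental (non-recombinant) types.
So the F1 carried DP pr on one chromosome and dp PR on the other — the recessive alleles are on opposite chromosomes (trans / repulsion).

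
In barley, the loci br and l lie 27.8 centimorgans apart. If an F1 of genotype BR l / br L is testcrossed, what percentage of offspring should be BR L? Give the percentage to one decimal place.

A map distance of 27.8 centimorgans corresponds to a recombination frequency of 0.278.
The F1 is BR l / br L, so BR L is a recombinant gamete class with expected frequency r/2 = 0.278/2 = 0.1390.
That is 0.1390 = 13.9% of the progeny.

13.9%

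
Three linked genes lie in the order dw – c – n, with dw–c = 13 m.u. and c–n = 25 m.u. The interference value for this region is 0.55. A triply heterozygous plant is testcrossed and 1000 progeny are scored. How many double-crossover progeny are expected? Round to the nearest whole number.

15

Map distances give recombination frequencies of 0.130 and 0.250 for the two intervals.
With interference 0.55 (so coincidence = 0.45), expected double-crossover frequency = 0.130 × 0.250 × 0.45 = 0.01462.
Expected number = 0.01462 × 1000 = 14.62 ≈ 15.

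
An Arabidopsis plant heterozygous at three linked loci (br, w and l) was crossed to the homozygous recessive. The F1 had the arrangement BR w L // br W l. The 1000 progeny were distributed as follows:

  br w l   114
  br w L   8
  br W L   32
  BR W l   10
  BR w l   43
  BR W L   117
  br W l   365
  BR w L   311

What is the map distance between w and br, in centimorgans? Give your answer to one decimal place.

The two rarest classes, br w L and BR W l, are the double crossovers. Comparing them with the parentals, only the br allele has switched, so br is the middle locus and the order is l – br – w.
Crossovers in the br–w interval produce the single-crossover classes BR W L and br w l (117 + 114 = 231) plus the double crossovers (18).
RF(br–w) = (231 + 18) / 1000 = 249/1000 = 0.2490 → 24.9 centimorgans.

24.9 centimorgans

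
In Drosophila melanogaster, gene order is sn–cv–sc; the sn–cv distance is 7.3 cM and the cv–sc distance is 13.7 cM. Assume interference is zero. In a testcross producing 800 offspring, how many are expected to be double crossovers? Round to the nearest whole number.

Map distances give recombination frequencies of 0.073 and 0.137 for the two intervals.
With no interference, expected double-crossover frequency = 0.073 × 0.137 = 0.01000.
Expected number = 0.01000 × 800 = 8.00 ≈ 8.

8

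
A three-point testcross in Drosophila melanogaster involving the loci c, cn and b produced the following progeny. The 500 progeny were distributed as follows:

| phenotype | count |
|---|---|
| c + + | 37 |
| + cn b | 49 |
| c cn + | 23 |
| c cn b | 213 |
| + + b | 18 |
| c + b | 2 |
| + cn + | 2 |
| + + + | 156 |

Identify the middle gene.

cn

The two most frequent reciprocal classes, + + + and c cn b, are the parental types, so the F1 was + + + / c cn b.
The two rarest classes, + cn + and c + b, are the double crossovers. Comparing them with the parentals, only the cn allele has switched, so cn is the middle locus and the order is b – cn – c.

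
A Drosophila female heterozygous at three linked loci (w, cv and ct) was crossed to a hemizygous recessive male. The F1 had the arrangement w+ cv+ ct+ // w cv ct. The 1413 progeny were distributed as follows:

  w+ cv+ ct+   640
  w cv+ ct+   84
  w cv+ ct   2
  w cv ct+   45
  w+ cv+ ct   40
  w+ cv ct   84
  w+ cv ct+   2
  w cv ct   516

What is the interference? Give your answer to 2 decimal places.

The two rarest classes, w+ cv ct+ and w cv+ ct, are the double crossovers. Comparing them with the parentals, only the cv allele has switched, so cv is the middle locus and the order is w – cv – ct.
w–cv: (168 + 4)/1413 = 0.1217; cv–ct: (85 + 4)/1413 = 0.0630.
Expected DCO frequency = 0.1217 × 0.0630 ≈ 0.00767; observed = 4/1413 ≈ 0.00283.
Coefficient of coincidence = 0.00283/0.00767 ≈ 0.37; interference = 1 − 0.37 = 0.63.

0.63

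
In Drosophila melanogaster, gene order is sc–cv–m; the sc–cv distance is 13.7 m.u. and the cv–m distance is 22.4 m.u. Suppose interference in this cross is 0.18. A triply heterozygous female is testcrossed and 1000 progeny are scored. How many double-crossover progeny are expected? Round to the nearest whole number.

Map distances give recombination frequencies of 0.137 and 0.224 for the two intervals.
With interference 0.18 (so coincidence = 0.82), expected double-crossover frequency = 0.137 × 0.224 × 0.82 = 0.02516.
Expected number = 0.02516 × 1000 = 25.16 ≈ 25.

25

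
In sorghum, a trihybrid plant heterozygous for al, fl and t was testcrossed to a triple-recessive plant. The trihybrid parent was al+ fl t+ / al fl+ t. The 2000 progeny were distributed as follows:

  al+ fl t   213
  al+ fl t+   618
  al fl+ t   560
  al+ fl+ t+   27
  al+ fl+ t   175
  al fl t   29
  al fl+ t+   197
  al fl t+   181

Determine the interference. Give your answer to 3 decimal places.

The two rarest classes, al+ fl+ t+ and al fl t, are the double crossovers. Comparing them with the parentals, only the fl allele has switched, so fl is the middle locus and the order is al – fl – t.
al–fl: (356 + 56)/2000 = 0.2060; fl–t: (410 + 56)/2000 = 0.2330.
Expected DCO frequency = 0.2060 × 0.2330 ≈ 0.04800; observed = 56/2000 ≈ 0.02800.
Coefficient of coincidence = 0.02800/0.04800 ≈ 0.583; interference = 1 − 0.583 = 0.417.

0.417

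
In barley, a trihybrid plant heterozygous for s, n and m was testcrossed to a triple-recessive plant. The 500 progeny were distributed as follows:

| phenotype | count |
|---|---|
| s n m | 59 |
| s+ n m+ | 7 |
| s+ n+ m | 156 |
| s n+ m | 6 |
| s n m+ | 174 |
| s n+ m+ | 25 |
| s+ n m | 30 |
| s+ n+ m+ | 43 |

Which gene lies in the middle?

s

The two most frequent reciprocal classes, s+ n+ m and s n m+, are the parental types, so the F1 was s+ n+ m / s n m+.
The two rarest classes, s n+ m and s+ n m+, are the double crossovers. Comparing them with the parentals, only the s allele has switched, so s is the middle locus and the order is m – s – n.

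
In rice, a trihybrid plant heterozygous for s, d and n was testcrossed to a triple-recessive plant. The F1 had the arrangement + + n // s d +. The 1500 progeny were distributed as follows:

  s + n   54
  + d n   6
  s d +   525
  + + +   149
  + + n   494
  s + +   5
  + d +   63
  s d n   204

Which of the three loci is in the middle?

d

The two rarest classes, + d n and s + +, are the double crossovers. Comparing them with the parentals, only the d allele has switched, so d is the middle locus and the order is s – d – n.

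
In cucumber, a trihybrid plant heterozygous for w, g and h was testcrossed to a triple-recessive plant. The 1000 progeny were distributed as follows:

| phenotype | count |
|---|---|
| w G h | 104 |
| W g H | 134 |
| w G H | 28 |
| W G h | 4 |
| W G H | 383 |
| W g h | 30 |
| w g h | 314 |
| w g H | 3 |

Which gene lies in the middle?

h

The two most frequent reciprocal classes, W G H and w g h, are the parental types, so the F1 was W G H / w g h.
The two rarest classes, W G h and w g H, are the double crossovers. Comparing them with the parentals, only the h allele has switched, so h is the middle locus and the order is g – h – w.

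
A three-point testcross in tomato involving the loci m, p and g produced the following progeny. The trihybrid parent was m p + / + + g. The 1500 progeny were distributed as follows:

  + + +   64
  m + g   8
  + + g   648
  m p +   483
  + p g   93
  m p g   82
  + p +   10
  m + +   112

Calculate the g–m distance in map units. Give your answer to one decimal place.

The two rarest classes, + p + and m + g, are the double crossovers. Comparing them with the parentals, only the m allele has switched, so m is the middle locus and the order is p – m – g.
Crossovers in the m–g interval produce the single-crossover classes m p g and + + + (82 + 64 = 146) plus the double crossovers (18).
RF(m–g) = (146 + 18) / 1500 = 164/1500 = 0.1093 → 10.9 map units.

10.9 map units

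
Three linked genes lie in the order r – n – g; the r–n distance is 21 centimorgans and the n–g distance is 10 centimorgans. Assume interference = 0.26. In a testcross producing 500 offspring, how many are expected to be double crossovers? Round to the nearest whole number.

8

Map distances give recombination frequencies of 0.210 and 0.100 for the two intervals.
With interference 0.26 (so coincidence = 0.74), expected double-crossover frequency = 0.210 × 0.100 × 0.74 = 0.01554.
Expected number = 0.01554 × 500 = 7.77 ≈ 8.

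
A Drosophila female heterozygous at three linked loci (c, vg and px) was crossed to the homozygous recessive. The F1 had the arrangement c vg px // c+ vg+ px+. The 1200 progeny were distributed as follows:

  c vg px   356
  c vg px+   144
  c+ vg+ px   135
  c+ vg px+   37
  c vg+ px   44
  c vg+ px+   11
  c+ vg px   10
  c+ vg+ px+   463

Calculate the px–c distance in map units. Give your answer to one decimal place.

25.0 map units

The two rarest classes, c+ vg px and c vg+ px+, are the double crossovers. Comparing them with the parentals, only the c allele has switched, so c is the middle locus and the order is vg – c – px.
Crossovers in the c–px interval produce the single-crossover classes c vg px+ and c+ vg+ px (144 + 135 = 279) plus the double crossovers (21).
RF(c–px) = (279 + 21) / 1200 = 300/1200 = 0.2500 → 25.0 map units.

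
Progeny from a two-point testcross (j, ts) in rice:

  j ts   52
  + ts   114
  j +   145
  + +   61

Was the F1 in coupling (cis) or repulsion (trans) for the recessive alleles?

trans

The two most frequent classes are + ts (114) and j + (145); these are the parental (non-recombinant) types.
So the F1 carried + ts on one chromosome and j + on the other — the recessive alleles are on opposite chromosomes (trans / repulsion).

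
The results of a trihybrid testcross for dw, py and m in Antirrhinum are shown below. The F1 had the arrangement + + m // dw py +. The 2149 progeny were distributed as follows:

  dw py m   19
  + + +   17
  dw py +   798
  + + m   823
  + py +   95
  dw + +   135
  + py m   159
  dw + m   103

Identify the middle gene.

m

The two rarest classes, + + + and dw py m, are the double crossovers. Comparing them with the parentals, only the m allele has switched, so m is the middle locus and the order is dw – m – py.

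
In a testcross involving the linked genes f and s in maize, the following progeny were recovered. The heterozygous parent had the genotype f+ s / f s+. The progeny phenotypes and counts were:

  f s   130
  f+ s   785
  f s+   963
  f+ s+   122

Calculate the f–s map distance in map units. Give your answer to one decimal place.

12.6 map units

The recombinant classes are f+ s+ and f s: 122 + 130 = 252.
Recombination frequency = 252/2000 = 0.1260 ≈ 12.6%, i.e. 12.6 map units.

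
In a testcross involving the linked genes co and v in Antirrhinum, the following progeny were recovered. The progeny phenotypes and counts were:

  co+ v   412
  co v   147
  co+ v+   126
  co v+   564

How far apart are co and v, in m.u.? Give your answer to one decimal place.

The two most frequent classes, co+ v (412) and co v+ (564), are the parental types, so the F1 was co+ v / co v+.
The recombinant classes are co+ v+ and co v: 126 + 147 = 273.
Recombination frequency = 273/1249 = 0.2186 ≈ 21.9%, i.e. 21.9 m.u.

21.9 m.u.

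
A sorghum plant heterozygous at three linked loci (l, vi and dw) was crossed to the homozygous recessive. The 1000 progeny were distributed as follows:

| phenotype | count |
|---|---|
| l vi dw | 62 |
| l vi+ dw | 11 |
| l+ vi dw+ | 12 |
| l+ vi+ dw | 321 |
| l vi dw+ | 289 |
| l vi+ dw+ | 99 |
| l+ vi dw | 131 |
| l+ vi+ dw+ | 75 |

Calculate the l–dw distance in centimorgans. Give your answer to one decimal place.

The two most frequent reciprocal classes, l vi dw+ and l+ vi+ dw, are the parental types, so the F1 was l vi dw+ / l+ vi+ dw.
The two rarest classes, l+ vi dw+ and l vi+ dw, are the double crossovers. Comparing them with the parentals, only the l allele has switched, so l is the middle locus and the order is vi – l – dw.
Crossovers in the l–dw interval produce the single-crossover classes l vi dw and l+ vi+ dw+ (62 + 75 = 137) plus the double crossovers (23).
RF(l–dw) = (137 + 23) / 1000 = 160/1000 = 0.1600 → 16.0 centimorgans.

16.0 centimorgans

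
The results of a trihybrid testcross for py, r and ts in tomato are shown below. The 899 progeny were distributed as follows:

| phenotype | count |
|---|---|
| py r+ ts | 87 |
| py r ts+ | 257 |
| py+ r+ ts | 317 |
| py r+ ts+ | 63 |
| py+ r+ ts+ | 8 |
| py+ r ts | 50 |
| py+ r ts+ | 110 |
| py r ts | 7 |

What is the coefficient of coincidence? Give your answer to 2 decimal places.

The two most frequent reciprocal classes, py r ts+ and py+ r+ ts, are the parental types, so the F1 was py r ts+ / py+ r+ ts.
The two rarest classes, py r ts and py+ r+ ts+, are the double crossovers. Comparing them with the parentals, only the ts allele has switched, so ts is the middle locus and the order is py – ts – r.
py–ts: (197 + 15)/899 = 0.2358; ts–r: (113 + 15)/899 = 0.1424.
Expected DCO frequency = 0.2358 × 0.1424 ≈ 0.03358; observed = 15/899 ≈ 0.01669.
Coefficient of coincidence = 0.01669/0.03358 ≈ 0.50.

0.50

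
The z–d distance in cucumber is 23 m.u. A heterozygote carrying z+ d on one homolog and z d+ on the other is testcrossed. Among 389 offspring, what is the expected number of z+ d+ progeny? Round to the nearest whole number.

45

A map distance of 23 m.u. corresponds to a recombination frequency of 0.230.
The F1 is z+ d / z d+, so z+ d+ is a recombinant gamete class with expected frequency r/2 = 0.230/2 = 0.1150.
Expected number = 0.1150 × 389 = 44.73 ≈ 45.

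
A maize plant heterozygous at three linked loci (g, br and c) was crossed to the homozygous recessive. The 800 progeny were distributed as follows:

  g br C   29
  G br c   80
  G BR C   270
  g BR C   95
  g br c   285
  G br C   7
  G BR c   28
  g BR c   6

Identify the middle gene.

The two most frequent reciprocal classes, G BR C and g br c, are the parental types, so the F1 was G BR C / g br c.
The two rarest classes, G br C and g BR c, are the double crossovers. Comparing them with the parentals, only the br allele has switched, so br is the middle locus and the order is c – br – g.

br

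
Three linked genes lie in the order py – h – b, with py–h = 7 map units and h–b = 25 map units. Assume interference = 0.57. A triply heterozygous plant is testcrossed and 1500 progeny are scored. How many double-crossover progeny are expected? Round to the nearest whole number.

11

Map distances give recombination frequencies of 0.070 and 0.250 for the two intervals.
With interference 0.57 (so coincidence = 0.43), expected double-crossover frequency = 0.070 × 0.250 × 0.43 = 0.00753.
Expected number = 0.00753 × 1500 = 11.29 ≈ 11.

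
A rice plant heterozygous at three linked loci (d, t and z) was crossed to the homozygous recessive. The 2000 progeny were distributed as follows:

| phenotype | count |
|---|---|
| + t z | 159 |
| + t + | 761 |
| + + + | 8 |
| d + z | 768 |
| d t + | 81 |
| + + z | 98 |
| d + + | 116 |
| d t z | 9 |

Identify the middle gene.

t

The two most frequent reciprocal classes, d + z and + t +, are the parental types, so the F1 was d + z / + t +.
The two rarest classes, d t z and + + +, are the double crossovers. Comparing them with the parentals, only the t allele has switched, so t is the middle locus and the order is z – t – d.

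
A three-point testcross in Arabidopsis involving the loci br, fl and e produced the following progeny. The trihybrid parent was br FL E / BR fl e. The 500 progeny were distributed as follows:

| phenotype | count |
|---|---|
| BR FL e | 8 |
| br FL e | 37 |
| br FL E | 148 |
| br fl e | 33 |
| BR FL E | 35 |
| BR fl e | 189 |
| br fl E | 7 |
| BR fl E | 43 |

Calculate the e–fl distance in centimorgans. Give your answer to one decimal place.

The two rarest classes, br fl E and BR FL e, are the double crossovers. Comparing them with the parentals, only the fl allele has switched, so fl is the middle locus and the order is br – fl – e.
Crossovers in the fl–e interval produce the single-crossover classes br FL e and BR fl E (37 + 43 = 80) plus the double crossovers (15).
RF(fl–e) = (80 + 15) / 500 = 95/500 = 0.1900 → 19.0 centimorgans.

19.0 centimorgans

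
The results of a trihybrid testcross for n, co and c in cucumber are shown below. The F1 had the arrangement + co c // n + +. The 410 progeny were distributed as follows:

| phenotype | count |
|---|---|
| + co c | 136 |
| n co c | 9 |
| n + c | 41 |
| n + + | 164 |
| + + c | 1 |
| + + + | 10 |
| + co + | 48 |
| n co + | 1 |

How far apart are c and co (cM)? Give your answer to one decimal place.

22.2 cM

The two rarest classes, + + c and n co +, are the double crossovers. Comparing them with the parentals, only the co allele has switched, so co is the middle locus and the order is c – co – n.
Crossovers in the c–co interval produce the single-crossover classes + co + and n + c (48 + 41 = 89) plus the double crossovers (2).
RF(c–co) = (89 + 2) / 410 = 91/410 = 0.2220 → 22.2 cM.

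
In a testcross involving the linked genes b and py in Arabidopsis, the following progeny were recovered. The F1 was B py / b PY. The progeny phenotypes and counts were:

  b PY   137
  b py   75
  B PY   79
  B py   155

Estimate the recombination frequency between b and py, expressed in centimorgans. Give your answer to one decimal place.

34.5 centimorgans

The recombinant classes are B PY and b py: 79 + 75 = 154.
Recombination frequency = 154/446 = 0.3453 ≈ 34.5%, i.e. 34.5 centimorgans.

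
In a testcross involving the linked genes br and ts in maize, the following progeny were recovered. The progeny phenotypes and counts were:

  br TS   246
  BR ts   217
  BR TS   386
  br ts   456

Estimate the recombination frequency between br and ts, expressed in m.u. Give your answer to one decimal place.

35.5 m.u.

The two most frequent classes, BR TS (386) and br ts (456), are the parental types, so the F1 was BR TS / br ts.
The recombinant classes are BR ts and br TS: 217 + 246 = 463.
Recombination frequency = 463/1305 = 0.3548 ≈ 35.5%, i.e. 35.5 m.u.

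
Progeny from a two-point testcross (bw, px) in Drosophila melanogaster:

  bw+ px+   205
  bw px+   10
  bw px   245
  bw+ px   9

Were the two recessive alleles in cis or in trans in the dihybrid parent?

cis

The two most frequent classes are bw+ px+ (205) and bw px (245); these are the parental (non-recombinant) types.
So the F1 carried bw+ px+ on one chromosome and bw px on the other — the recessive alleles are on the same chromosome (cis / coupling).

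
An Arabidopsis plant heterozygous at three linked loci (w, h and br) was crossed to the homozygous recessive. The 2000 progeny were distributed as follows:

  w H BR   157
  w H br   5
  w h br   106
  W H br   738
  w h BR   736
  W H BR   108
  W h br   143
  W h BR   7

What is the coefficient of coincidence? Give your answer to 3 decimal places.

The two most frequent reciprocal classes, w h BR and W H br, are the parental types, so the F1 was w h BR / W H br.
The two rarest classes, W h BR and w H br, are the double crossovers. Comparing them with the parentals, only the w allele has switched, so w is the middle locus and the order is br – w – h.
br–w: (214 + 12)/2000 = 0.1130; w–h: (300 + 12)/2000 = 0.1560.
Expected DCO frequency = 0.1130 × 0.1560 ≈ 0.01763; observed = 12/2000 ≈ 0.00600.
Coefficient of coincidence = 0.00600/0.01763 ≈ 0.340.

0.340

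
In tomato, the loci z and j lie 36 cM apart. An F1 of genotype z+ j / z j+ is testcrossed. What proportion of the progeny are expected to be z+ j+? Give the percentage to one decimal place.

A map distance of 36 cM corresponds to a recombination frequency of 0.360.
The F1 is z+ j / z j+, so z+ j+ is a recombinant gamete class with expected frequency r/2 = 0.360/2 = 0.1800.
That is 0.1800 = 18.0% of the progeny.

18.0%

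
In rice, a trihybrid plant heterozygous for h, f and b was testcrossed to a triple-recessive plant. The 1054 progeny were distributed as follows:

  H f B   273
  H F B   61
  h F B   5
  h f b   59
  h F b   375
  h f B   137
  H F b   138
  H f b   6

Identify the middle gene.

b

The two most frequent reciprocal classes, H f B and h F b, are the parental types, so the F1 was H f B / h F b.
The two rarest classes, H f b and h F B, are the double crossovers. Comparing them with the parentals, only the b allele has switched, so b is the middle locus and the order is f – b – h.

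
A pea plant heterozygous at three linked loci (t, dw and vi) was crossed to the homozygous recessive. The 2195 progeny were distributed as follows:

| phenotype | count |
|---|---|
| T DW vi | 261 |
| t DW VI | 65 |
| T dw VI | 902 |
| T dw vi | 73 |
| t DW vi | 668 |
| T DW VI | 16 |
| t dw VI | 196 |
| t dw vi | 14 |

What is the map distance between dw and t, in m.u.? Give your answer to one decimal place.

22.2 m.u.

The two most frequent reciprocal classes, T dw VI and t DW vi, are the parental types, so the F1 was T dw VI / t DW vi.
The two rarest classes, T DW VI and t dw vi, are the double crossovers. Comparing them with the parentals, only the dw allele has switched, so dw is the middle locus and the order is vi – dw – t.
Crossovers in the dw–t interval produce the single-crossover classes t dw VI and T DW vi (196 + 261 = 457) plus the double crossovers (30).
RF(dw–t) = (457 + 30) / 2195 = 487/2195 = 0.2219 → 22.2 m.u.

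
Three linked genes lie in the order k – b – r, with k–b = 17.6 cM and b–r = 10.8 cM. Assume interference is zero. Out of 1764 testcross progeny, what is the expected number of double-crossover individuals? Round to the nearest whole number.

34

Map distances give recombination frequencies of 0.176 and 0.108 for the two intervals.
With no interference, expected double-crossover frequency = 0.176 × 0.108 = 0.01901.
Expected number = 0.01901 × 1764 = 33.53 ≈ 34.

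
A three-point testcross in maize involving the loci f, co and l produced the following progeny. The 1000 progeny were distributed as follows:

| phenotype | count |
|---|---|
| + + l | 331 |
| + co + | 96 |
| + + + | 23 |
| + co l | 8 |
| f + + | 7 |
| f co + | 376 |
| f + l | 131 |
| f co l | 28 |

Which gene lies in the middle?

The two most frequent reciprocal classes, f co + and + + l, are the parental types, so the F1 was f co + / + + l.
The two rarest classes, f + + and + co l, are the double crossovers. Comparing them with the parentals, only the co allele has switched, so co is the middle locus and the order is f – co – l.

co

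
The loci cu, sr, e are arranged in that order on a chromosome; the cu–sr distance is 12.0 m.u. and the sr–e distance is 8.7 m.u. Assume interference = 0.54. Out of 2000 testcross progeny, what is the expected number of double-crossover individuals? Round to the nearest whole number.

Map distances give recombination frequencies of 0.120 and 0.087 for the two intervals.
With interference 0.54 (so coincidence = 0.46), expected double-crossover frequency = 0.120 × 0.087 × 0.46 = 0.00480.
Expected number = 0.00480 × 2000 = 9.60 ≈ 10.

10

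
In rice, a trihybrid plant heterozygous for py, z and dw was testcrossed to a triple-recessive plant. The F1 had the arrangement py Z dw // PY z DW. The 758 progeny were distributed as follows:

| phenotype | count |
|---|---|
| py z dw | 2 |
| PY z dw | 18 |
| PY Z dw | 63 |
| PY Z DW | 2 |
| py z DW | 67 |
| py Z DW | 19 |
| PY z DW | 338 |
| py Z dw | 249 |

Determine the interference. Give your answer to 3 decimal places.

The two rarest classes, py z dw and PY Z DW, are the double crossovers. Comparing them with the parentals, only the z allele has switched, so z is the middle locus and the order is py – z – dw.
py–z: (130 + 4)/758 = 0.1768; z–dw: (37 + 4)/758 = 0.0541.
Expected DCO frequency = 0.1768 × 0.0541 ≈ 0.00956; observed = 4/758 ≈ 0.00528.
Coefficient of coincidence = 0.00528/0.00956 ≈ 0.552; interference = 1 − 0.552 = 0.448.

0.448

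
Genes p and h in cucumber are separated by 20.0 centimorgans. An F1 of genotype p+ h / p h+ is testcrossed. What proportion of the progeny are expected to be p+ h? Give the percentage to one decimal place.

A map distance of 20.0 centimorgans corresponds to a recombination frequency of 0.200.
The F1 is p+ h / p h+, so p+ h is a parental gamete class with expected frequency (1 − r)/2 = 0.800/2 = 0.4000.
That is 0.4000 = 40.0% of the progeny.

40.0%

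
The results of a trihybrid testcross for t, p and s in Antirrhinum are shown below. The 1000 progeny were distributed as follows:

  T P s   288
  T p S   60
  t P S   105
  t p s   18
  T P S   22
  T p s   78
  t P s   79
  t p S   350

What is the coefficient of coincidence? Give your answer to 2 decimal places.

The two most frequent reciprocal classes, T P s and t p S, are the parental types, so the F1 was T P s / t p S.
The two rarest classes, T P S and t p s, are the double crossovers. Comparing them with the parentals, only the s allele has switched, so s is the middle locus and the order is t – s – p.
t–s: (139 + 40)/1000 = 0.1790; s–p: (183 + 40)/1000 = 0.2230.
Expected DCO frequency = 0.1790 × 0.2230 ≈ 0.03992; observed = 40/1000 ≈ 0.04000.
Coefficient of coincidence = 0.04000/0.03992 ≈ 1.00.

1.00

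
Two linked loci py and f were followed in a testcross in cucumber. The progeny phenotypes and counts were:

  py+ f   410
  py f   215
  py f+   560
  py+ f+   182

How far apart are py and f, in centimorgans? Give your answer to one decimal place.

29.0 centimorgans

The two most frequent classes, py+ f (410) and py f+ (560), are the parental types, so the F1 was py+ f / py f+.
The recombinant classes are py+ f+ and py f: 182 + 215 = 397.
Recombination frequency = 397/1367 = 0.2904 ≈ 29.0%, i.e. 29.0 centimorgans.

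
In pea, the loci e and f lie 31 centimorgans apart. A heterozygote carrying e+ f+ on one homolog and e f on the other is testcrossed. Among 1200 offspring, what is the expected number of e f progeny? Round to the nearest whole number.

414

A map distance of 31 centimorgans corresponds to a recombination frequency of 0.310.
The F1 is e+ f+ / e f, so e f is a parental gamete class with expected frequency (1 − r)/2 = 0.690/2 = 0.3450.
Expected number = 0.3450 × 1200 = 414.00 ≈ 414.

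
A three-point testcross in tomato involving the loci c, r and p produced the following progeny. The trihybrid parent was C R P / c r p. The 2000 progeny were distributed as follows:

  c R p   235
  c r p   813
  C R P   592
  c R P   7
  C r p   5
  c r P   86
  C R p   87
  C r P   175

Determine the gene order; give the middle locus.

c

The two rarest classes, c R P and C r p, are the double crossovers. Comparing them with the parentals, only the c allele has switched, so c is the middle locus and the order is p – c – r.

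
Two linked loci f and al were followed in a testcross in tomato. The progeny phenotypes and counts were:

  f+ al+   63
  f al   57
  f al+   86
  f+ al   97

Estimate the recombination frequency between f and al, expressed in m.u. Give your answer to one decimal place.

The two most frequent classes, f+ al (97) and f al+ (86), are the parental types, so the F1 was f+ al / f al+.
The recombinant classes are f+ al+ and f al: 63 + 57 = 120.
Recombination frequency = 120/303 = 0.3960 ≈ 39.6%, i.e. 39.6 m.u.

39.6 m.u.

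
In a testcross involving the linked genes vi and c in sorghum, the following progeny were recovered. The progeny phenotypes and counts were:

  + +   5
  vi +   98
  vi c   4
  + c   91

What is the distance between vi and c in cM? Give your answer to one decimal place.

4.5 cM

The two most frequent classes, + c (91) and vi + (98), are the parental types, so the F1 was + c / vi +.
The recombinant classes are + + and vi c: 5 + 4 = 9.
Recombination frequency = 9/198 = 0.0455 ≈ 4.5%, i.e. 4.5 cM.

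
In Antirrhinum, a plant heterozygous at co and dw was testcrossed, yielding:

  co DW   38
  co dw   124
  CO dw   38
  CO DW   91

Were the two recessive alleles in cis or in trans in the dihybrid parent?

The two most frequent classes are CO DW (91) and co dw (124); these are the parental (non-recombinant) types.
So the F1 carried CO DW on one chromosome and co dw on the other — the recessive alleles are on the same chromosome (cis / coupling).

cis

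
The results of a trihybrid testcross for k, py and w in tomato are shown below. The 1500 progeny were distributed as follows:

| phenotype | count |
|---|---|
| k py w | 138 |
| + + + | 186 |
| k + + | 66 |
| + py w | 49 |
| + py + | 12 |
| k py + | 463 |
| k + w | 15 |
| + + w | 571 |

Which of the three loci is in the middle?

k

The two most frequent reciprocal classes, k py + and + + w, are the parental types, so the F1 was k py + / + + w.
The two rarest classes, + py + and k + w, are the double crossovers. Comparing them with the parentals, only the k allele has switched, so k is the middle locus and the order is w – k – py.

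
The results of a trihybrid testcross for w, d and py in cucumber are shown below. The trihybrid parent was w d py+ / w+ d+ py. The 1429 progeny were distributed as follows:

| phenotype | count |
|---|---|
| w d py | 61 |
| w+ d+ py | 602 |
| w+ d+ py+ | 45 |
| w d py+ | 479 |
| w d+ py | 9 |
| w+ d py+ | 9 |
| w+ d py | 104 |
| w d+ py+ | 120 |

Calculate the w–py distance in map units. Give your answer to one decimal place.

8.7 map units

The two rarest classes, w+ d py+ and w d+ py, are the double crossovers. Comparing them with the parentals, only the w allele has switched, so w is the middle locus and the order is py – w – d.
Crossovers in the py–w interval produce the single-crossover classes w d py and w+ d+ py+ (61 + 45 = 106) plus the double crossovers (18).
RF(py–w) = (106 + 18) / 1429 = 124/1429 = 0.0868 → 8.7 map units.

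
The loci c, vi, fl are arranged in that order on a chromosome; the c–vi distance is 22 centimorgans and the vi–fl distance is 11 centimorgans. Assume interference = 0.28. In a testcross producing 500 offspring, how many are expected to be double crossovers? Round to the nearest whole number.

Map distances give recombination frequencies of 0.220 and 0.110 for the two intervals.
With interference 0.28 (so coincidence = 0.72), expected double-crossover frequency = 0.220 × 0.110 × 0.72 = 0.01742.
Expected number = 0.01742 × 500 = 8.71 ≈ 9.

9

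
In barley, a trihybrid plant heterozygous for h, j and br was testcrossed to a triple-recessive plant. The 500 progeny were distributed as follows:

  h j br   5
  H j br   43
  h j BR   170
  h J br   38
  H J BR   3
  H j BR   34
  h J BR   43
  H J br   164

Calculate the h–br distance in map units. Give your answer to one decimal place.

The two most frequent reciprocal classes, h j BR and H J br, are the parental types, so the F1 was h j BR / H J br.
The two rarest classes, h j br and H J BR, are the double crossovers. Comparing them with the parentals, only the br allele has switched, so br is the middle locus and the order is j – br – h.
Crossovers in the br–h interval produce the single-crossover classes H j BR and h J br (34 + 38 = 72) plus the double crossovers (8).
RF(br–h) = (72 + 8) / 500 = 80/500 = 0.1600 → 16.0 map units.

16.0 map units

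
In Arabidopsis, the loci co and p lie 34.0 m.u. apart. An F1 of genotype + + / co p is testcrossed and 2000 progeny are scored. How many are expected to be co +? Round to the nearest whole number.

340

A map distance of 34.0 m.u. corresponds to a recombination frequency of 0.340.
The F1 is + + / co p, so co + is a recombinant gamete class with expected frequency r/2 = 0.340/2 = 0.1700.
Expected number = 0.1700 × 2000 = 340.00 ≈ 340.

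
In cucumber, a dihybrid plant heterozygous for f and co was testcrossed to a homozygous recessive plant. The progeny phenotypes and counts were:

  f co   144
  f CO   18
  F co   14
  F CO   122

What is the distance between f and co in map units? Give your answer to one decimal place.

10.7 map units

The two most frequent classes, F CO (122) and f co (144), are the parental types, so the F1 was F CO / f co.
The recombinant classes are F co and f CO: 14 + 18 = 32.
Recombination frequency = 32/298 = 0.1074 ≈ 10.7%, i.e. 10.7 map units.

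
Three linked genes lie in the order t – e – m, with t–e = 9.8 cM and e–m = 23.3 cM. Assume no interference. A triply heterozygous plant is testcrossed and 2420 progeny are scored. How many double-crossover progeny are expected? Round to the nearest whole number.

Map distances give recombination frequencies of 0.098 and 0.233 for the two intervals.
With no interference, expected double-crossover frequency = 0.098 × 0.233 = 0.02283.
Expected number = 0.02283 × 2420 = 55.26 ≈ 55.

55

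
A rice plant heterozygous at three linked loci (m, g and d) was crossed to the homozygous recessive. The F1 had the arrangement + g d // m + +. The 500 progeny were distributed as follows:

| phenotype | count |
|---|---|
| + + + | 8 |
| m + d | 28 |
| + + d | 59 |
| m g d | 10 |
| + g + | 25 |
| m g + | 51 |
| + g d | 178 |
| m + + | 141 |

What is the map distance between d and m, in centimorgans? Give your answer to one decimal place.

14.2 centimorgans

The two rarest classes, m g d and + + +, are the double crossovers. Comparing them with the parentals, only the m allele has switched, so m is the middle locus and the order is g – m – d.
Crossovers in the m–d interval produce the single-crossover classes + g + and m + d (25 + 28 = 53) plus the double crossovers (18).
RF(m–d) = (53 + 18) / 500 = 71/500 = 0.1420 → 14.2 centimorgans.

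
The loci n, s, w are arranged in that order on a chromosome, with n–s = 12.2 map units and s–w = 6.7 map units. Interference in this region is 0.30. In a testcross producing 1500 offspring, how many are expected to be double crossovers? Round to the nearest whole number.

Map distances give recombination frequencies of 0.122 and 0.067 for the two intervals.
With interference 0.30 (so coincidence = 0.70), expected double-crossover frequency = 0.122 × 0.067 × 0.70 = 0.00572.
Expected number = 0.00572 × 1500 = 8.58 ≈ 9.

9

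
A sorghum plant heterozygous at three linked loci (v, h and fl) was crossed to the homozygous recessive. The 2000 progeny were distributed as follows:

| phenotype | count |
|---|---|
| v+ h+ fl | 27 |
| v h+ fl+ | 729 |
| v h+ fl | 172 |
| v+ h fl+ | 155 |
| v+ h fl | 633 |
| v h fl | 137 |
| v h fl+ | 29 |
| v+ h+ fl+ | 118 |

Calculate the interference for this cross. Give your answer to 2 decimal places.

0.06

The two most frequent reciprocal classes, v+ h fl and v h+ fl+, are the parental types, so the F1 was v+ h fl / v h+ fl+.
The two rarest classes, v+ h+ fl and v h fl+, are the double crossovers. Comparing them with the parentals, only the h allele has switched, so h is the middle locus and the order is fl – h – v.
fl–h: (327 + 56)/2000 = 0.1915; h–v: (255 + 56)/2000 = 0.1555.
Expected DCO frequency = 0.1915 × 0.1555 ≈ 0.02978; observed = 56/2000 ≈ 0.02800.
Coefficient of coincidence = 0.02800/0.02978 ≈ 0.94; interference = 1 − 0.94 = 0.06.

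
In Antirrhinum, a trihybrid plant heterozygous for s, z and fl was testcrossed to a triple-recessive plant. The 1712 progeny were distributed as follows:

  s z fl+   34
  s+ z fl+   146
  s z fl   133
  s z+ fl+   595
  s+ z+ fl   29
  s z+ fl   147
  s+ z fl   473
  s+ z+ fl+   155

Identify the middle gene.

z

The two most frequent reciprocal classes, s z+ fl+ and s+ z fl, are the parental types, so the F1 was s z+ fl+ / s+ z fl.
The two rarest classes, s z fl+ and s+ z+ fl, are the double crossovers. Comparing them with the parentals, only the z allele has switched, so z is the middle locus and the order is s – z – fl.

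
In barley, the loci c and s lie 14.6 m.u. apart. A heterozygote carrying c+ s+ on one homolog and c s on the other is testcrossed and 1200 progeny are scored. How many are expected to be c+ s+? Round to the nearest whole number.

512

A map distance of 14.6 m.u. corresponds to a recombination frequency of 0.146.
The F1 is c+ s+ / c s, so c+ s+ is a parental gamete class with expected frequency (1 − r)/2 = 0.854/2 = 0.4270.
Expected number = 0.4270 × 1200 = 512.40 ≈ 512.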